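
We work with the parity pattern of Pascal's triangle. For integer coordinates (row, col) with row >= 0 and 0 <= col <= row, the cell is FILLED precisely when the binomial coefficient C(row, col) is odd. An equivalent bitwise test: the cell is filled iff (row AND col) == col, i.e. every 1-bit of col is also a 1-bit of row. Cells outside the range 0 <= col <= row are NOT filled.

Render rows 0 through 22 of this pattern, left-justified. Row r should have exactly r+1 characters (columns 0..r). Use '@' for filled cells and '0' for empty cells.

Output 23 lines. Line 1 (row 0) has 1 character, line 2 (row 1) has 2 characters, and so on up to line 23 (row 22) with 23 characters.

Answer: @
@@
@0@
@@@@
@000@
@@00@@
@0@0@0@
@@@@@@@@
@0000000@
@@000000@@
@0@00000@0@
@@@@0000@@@@
@000@000@000@
@@00@@00@@00@@
@0@0@0@0@0@0@0@
@@@@@@@@@@@@@@@@
@000000000000000@
@@00000000000000@@
@0@0000000000000@0@
@@@@000000000000@@@@
@000@00000000000@000@
@@00@@0000000000@@00@@
@0@0@0@000000000@0@0@0@

Derivation:
r0=0: @
r1=1: @@
r2=10: @0@
r3=11: @@@@
r4=100: @000@
r5=101: @@00@@
r6=110: @0@0@0@
r7=111: @@@@@@@@
r8=1000: @0000000@
r9=1001: @@000000@@
r10=1010: @0@00000@0@
r11=1011: @@@@0000@@@@
r12=1100: @000@000@000@
r13=1101: @@00@@00@@00@@
r14=1110: @0@0@0@0@0@0@0@
r15=1111: @@@@@@@@@@@@@@@@
r16=10000: @000000000000000@
r17=10001: @@00000000000000@@
r18=10010: @0@0000000000000@0@
r19=10011: @@@@000000000000@@@@
r20=10100: @000@00000000000@000@
r21=10101: @@00@@0000000000@@00@@
r22=10110: @0@0@0@000000000@0@0@0@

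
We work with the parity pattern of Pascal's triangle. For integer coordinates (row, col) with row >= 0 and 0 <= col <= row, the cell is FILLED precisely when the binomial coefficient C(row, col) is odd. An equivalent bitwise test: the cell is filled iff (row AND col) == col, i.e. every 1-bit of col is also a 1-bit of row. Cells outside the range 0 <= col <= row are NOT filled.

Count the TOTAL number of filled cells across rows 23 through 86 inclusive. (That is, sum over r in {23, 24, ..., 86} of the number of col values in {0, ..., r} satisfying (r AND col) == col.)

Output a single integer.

Answer: 848

Derivation:
r23=10111 pc4: +16 =16
r24=11000 pc2: +4 =20
r25=11001 pc3: +8 =28
r26=11010 pc3: +8 =36
r27=11011 pc4: +16 =52
r28=11100 pc3: +8 =60
r29=11101 pc4: +16 =76
r30=11110 pc4: +16 =92
r31=11111 pc5: +32 =124
r32=100000 pc1: +2 =126
r33=100001 pc2: +4 =130
r34=100010 pc2: +4 =134
r35=100011 pc3: +8 =142
r36=100100 pc2: +4 =146
r37=100101 pc3: +8 =154
r38=100110 pc3: +8 =162
r39=100111 pc4: +16 =178
r40=101000 pc2: +4 =182
r41=101001 pc3: +8 =190
r42=101010 pc3: +8 =198
r43=101011 pc4: +16 =214
r44=101100 pc3: +8 =222
r45=101101 pc4: +16 =238
r46=101110 pc4: +16 =254
r47=101111 pc5: +32 =286
r48=110000 pc2: +4 =290
r49=110001 pc3: +8 =298
r50=110010 pc3: +8 =306
r51=110011 pc4: +16 =322
r52=110100 pc3: +8 =330
r53=110101 pc4: +16 =346
r54=110110 pc4: +16 =362
r55=110111 pc5: +32 =394
r56=111000 pc3: +8 =402
r57=111001 pc4: +16 =418
r58=111010 pc4: +16 =434
r59=111011 pc5: +32 =466
r60=111100 pc4: +16 =482
r61=111101 pc5: +32 =514
r62=111110 pc5: +32 =546
r63=111111 pc6: +64 =610
r64=1000000 pc1: +2 =612
r65=1000001 pc2: +4 =616
r66=1000010 pc2: +4 =620
r67=1000011 pc3: +8 =628
r68=1000100 pc2: +4 =632
r69=1000101 pc3: +8 =640
r70=1000110 pc3: +8 =648
r71=1000111 pc4: +16 =664
r72=1001000 pc2: +4 =668
r73=1001001 pc3: +8 =676
r74=1001010 pc3: +8 =684
r75=1001011 pc4: +16 =700
r76=1001100 pc3: +8 =708
r77=1001101 pc4: +16 =724
r78=1001110 pc4: +16 =740
r79=1001111 pc5: +32 =772
r80=1010000 pc2: +4 =776
r81=1010001 pc3: +8 =784
r82=1010010 pc3: +8 =792
r83=1010011 pc4: +16 =808
r84=1010100 pc3: +8 =816
r85=1010101 pc4: +16 =832
r86=1010110 pc4: +16 =848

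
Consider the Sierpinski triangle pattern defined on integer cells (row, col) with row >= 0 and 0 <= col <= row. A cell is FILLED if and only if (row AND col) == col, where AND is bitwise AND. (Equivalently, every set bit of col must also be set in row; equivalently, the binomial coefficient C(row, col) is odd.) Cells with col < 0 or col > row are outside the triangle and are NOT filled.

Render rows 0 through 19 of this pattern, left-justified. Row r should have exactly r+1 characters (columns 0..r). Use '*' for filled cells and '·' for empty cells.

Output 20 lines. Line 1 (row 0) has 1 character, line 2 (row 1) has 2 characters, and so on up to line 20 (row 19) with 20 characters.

Answer: *
**
*·*
****
*···*
**··**
*·*·*·*
********
*·······*
**······**
*·*·····*·*
****····****
*···*···*···*
**··**··**··**
*·*·*·*·*·*·*·*
****************
*···············*
**··············**
*·*·············*·*
****············****

Derivation:
r0=0: *
r1=1: **
r2=10: *·*
r3=11: ****
r4=100: *···*
r5=101: **··**
r6=110: *·*·*·*
r7=111: ********
r8=1000: *·······*
r9=1001: **······**
r10=1010: *·*·····*·*
r11=1011: ****····****
r12=1100: *···*···*···*
r13=1101: **··**··**··**
r14=1110: *·*·*·*·*·*·*·*
r15=1111: ****************
r16=10000: *···············*
r17=10001: **··············**
r18=10010: *·*·············*·*
r19=10011: ****············****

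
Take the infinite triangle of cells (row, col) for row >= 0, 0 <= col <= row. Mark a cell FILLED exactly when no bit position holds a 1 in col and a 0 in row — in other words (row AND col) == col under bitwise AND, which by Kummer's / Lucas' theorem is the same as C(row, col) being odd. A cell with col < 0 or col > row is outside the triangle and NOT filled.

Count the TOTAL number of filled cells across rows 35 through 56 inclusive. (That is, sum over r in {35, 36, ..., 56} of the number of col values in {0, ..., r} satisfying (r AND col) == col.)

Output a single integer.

r35=100011 pc3: +8 =8
r36=100100 pc2: +4 =12
r37=100101 pc3: +8 =20
r38=100110 pc3: +8 =28
r39=100111 pc4: +16 =44
r40=101000 pc2: +4 =48
r41=101001 pc3: +8 =56
r42=101010 pc3: +8 =64
r43=101011 pc4: +16 =80
r44=101100 pc3: +8 =88
r45=101101 pc4: +16 =104
r46=101110 pc4: +16 =120
r47=101111 pc5: +32 =152
r48=110000 pc2: +4 =156
r49=110001 pc3: +8 =164
r50=110010 pc3: +8 =172
r51=110011 pc4: +16 =188
r52=110100 pc3: +8 =196
r53=110101 pc4: +16 =212
r54=110110 pc4: +16 =228
r55=110111 pc5: +32 =260
r56=111000 pc3: +8 =268

Answer: 268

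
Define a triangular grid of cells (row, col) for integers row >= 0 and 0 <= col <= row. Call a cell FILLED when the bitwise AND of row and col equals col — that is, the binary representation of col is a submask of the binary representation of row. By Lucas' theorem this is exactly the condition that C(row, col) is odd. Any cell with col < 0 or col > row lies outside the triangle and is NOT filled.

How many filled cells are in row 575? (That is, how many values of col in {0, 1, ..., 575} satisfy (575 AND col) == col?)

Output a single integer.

575 in binary = 1000111111
popcount(575) = number of 1-bits in 1000111111 = 7
A col c satisfies (575 AND c) == c iff every set bit of c is also set in 575; each of the 7 set bits of 575 can independently be on or off in c.
count = 2^7 = 128

Answer: 128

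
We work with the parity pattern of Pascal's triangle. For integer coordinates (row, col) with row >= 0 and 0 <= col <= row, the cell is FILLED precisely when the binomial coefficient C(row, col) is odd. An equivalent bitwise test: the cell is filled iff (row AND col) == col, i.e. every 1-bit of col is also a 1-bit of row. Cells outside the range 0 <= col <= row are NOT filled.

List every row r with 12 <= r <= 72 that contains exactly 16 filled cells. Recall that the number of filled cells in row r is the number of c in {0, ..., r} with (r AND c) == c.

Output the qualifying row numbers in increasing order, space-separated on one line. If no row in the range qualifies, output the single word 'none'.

Row r has 2^popcount(r) filled cells, so we need popcount(r) = log2(16) = 4.
Scan r = 12..72 and keep those with exactly 4 one-bits:
r=12=1100 popcount=2 -> skip
r=13=1101 popcount=3 -> skip
r=14=1110 popcount=3 -> skip
r=15=1111 popcount=4 -> KEEP
r=16=10000 popcount=1 -> skip
r=17=10001 popcount=2 -> skip
r=18=10010 popcount=2 -> skip
r=19=10011 popcount=3 -> skip
r=20=10100 popcount=2 -> skip
r=21=10101 popcount=3 -> skip
r=22=10110 popcount=3 -> skip
r=23=10111 popcount=4 -> KEEP
r=24=11000 popcount=2 -> skip
r=25=11001 popcount=3 -> skip
r=26=11010 popcount=3 -> skip
r=27=11011 popcount=4 -> KEEP
r=28=11100 popcount=3 -> skip
r=29=11101 popcount=4 -> KEEP
r=30=11110 popcount=4 -> KEEP
r=31=11111 popcount=5 -> skip
r=32=100000 popcount=1 -> skip
r=33=100001 popcount=2 -> skip
r=34=100010 popcount=2 -> skip
r=35=100011 popcount=3 -> skip
r=36=100100 popcount=2 -> skip
r=37=100101 popcount=3 -> skip
r=38=100110 popcount=3 -> skip
r=39=100111 popcount=4 -> KEEP
r=40=101000 popcount=2 -> skip
r=41=101001 popcount=3 -> skip
r=42=101010 popcount=3 -> skip
r=43=101011 popcount=4 -> KEEP
r=44=101100 popcount=3 -> skip
r=45=101101 popcount=4 -> KEEP
r=46=101110 popcount=4 -> KEEP
r=47=101111 popcount=5 -> skip
r=48=110000 popcount=2 -> skip
r=49=110001 popcount=3 -> skip
r=50=110010 popcount=3 -> skip
r=51=110011 popcount=4 -> KEEP
r=52=110100 popcount=3 -> skip
r=53=110101 popcount=4 -> KEEP
r=54=110110 popcount=4 -> KEEP
r=55=110111 popcount=5 -> skip
r=56=111000 popcount=3 -> skip
r=57=111001 popcount=4 -> KEEP
r=58=111010 popcount=4 -> KEEP
r=59=111011 popcount=5 -> skip
r=60=111100 popcount=4 -> KEEP
r=61=111101 popcount=5 -> skip
r=62=111110 popcount=5 -> skip
r=63=111111 popcount=6 -> skip
r=64=1000000 popcount=1 -> skip
r=65=1000001 popcount=2 -> skip
r=66=1000010 popcount=2 -> skip
r=67=1000011 popcount=3 -> skip
r=68=1000100 popcount=2 -> skip
r=69=1000101 popcount=3 -> skip
r=70=1000110 popcount=3 -> skip
r=71=1000111 popcount=4 -> KEEP
r=72=1001000 popcount=2 -> skip
Kept rows: 15 23 27 29 30 39 43 45 46 51 53 54 57 58 60 71

Answer: 15 23 27 29 30 39 43 45 46 51 53 54 57 58 60 71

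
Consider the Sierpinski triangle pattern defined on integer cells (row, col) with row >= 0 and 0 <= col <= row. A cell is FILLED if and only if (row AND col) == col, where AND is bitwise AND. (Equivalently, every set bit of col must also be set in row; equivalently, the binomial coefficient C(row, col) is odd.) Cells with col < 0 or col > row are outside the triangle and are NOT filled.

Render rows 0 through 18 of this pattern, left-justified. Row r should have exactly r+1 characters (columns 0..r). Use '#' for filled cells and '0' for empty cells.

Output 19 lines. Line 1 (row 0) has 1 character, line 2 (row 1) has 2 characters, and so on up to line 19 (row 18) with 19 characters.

Answer: #
##
#0#
####
#000#
##00##
#0#0#0#
########
#0000000#
##000000##
#0#00000#0#
####0000####
#000#000#000#
##00##00##00##
#0#0#0#0#0#0#0#
################
#000000000000000#
##00000000000000##
#0#0000000000000#0#

Derivation:
r0=0: #
r1=1: ##
r2=10: #0#
r3=11: ####
r4=100: #000#
r5=101: ##00##
r6=110: #0#0#0#
r7=111: ########
r8=1000: #0000000#
r9=1001: ##000000##
r10=1010: #0#00000#0#
r11=1011: ####0000####
r12=1100: #000#000#000#
r13=1101: ##00##00##00##
r14=1110: #0#0#0#0#0#0#0#
r15=1111: ################
r16=10000: #000000000000000#
r17=10001: ##00000000000000##
r18=10010: #0#0000000000000#0#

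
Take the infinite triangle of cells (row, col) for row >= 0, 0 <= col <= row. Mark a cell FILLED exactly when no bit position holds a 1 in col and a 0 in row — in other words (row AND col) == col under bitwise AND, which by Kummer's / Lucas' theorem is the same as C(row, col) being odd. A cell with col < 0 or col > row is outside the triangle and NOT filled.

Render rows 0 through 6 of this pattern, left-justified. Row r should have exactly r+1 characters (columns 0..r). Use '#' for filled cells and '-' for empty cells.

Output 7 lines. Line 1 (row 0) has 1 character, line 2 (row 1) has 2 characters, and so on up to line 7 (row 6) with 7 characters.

Answer: #
##
#-#
####
#---#
##--##
#-#-#-#

Derivation:
r0=0: #
r1=1: ##
r2=10: #-#
r3=11: ####
r4=100: #---#
r5=101: ##--##
r6=110: #-#-#-#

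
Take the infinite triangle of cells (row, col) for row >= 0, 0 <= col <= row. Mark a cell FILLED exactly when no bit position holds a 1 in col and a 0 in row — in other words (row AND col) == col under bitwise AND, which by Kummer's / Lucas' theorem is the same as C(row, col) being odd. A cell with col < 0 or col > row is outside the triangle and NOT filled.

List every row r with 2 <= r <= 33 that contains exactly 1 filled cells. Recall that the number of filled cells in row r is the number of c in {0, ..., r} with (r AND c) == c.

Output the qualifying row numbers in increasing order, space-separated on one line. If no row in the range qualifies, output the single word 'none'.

Row r has 2^popcount(r) filled cells, so we need popcount(r) = log2(1) = 0.
Scan r = 2..33 and keep those with exactly 0 one-bits:
r=2=10 popcount=1 -> skip
r=3=11 popcount=2 -> skip
r=4=100 popcount=1 -> skip
r=5=101 popcount=2 -> skip
r=6=110 popcount=2 -> skip
r=7=111 popcount=3 -> skip
r=8=1000 popcount=1 -> skip
r=9=1001 popcount=2 -> skip
r=10=1010 popcount=2 -> skip
r=11=1011 popcount=3 -> skip
r=12=1100 popcount=2 -> skip
r=13=1101 popcount=3 -> skip
r=14=1110 popcount=3 -> skip
r=15=1111 popcount=4 -> skip
r=16=10000 popcount=1 -> skip
r=17=10001 popcount=2 -> skip
r=18=10010 popcount=2 -> skip
r=19=10011 popcount=3 -> skip
r=20=10100 popcount=2 -> skip
r=21=10101 popcount=3 -> skip
r=22=10110 popcount=3 -> skip
r=23=10111 popcount=4 -> skip
r=24=11000 popcount=2 -> skip
r=25=11001 popcount=3 -> skip
r=26=11010 popcount=3 -> skip
r=27=11011 popcount=4 -> skip
r=28=11100 popcount=3 -> skip
r=29=11101 popcount=4 -> skip
r=30=11110 popcount=4 -> skip
r=31=11111 popcount=5 -> skip
r=32=100000 popcount=1 -> skip
r=33=100001 popcount=2 -> skip
Kept rows: none

Answer: none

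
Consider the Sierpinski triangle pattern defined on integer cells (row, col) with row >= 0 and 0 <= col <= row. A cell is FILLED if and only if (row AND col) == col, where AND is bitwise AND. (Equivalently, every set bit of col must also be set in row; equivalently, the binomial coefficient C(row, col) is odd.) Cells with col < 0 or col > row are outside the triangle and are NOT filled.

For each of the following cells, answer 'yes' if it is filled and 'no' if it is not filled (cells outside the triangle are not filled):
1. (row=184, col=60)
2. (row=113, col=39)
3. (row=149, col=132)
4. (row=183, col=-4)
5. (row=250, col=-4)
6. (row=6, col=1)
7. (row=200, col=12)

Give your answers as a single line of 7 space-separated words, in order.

Answer: no no yes no no no no

Derivation:
(184,60): row=0b10111000, col=0b111100, row AND col = 0b111000 = 56; 56 != 60 -> empty
(113,39): row=0b1110001, col=0b100111, row AND col = 0b100001 = 33; 33 != 39 -> empty
(149,132): row=0b10010101, col=0b10000100, row AND col = 0b10000100 = 132; 132 == 132 -> filled
(183,-4): col outside [0, 183] -> not filled
(250,-4): col outside [0, 250] -> not filled
(6,1): row=0b110, col=0b1, row AND col = 0b0 = 0; 0 != 1 -> empty
(200,12): row=0b11001000, col=0b1100, row AND col = 0b1000 = 8; 8 != 12 -> empty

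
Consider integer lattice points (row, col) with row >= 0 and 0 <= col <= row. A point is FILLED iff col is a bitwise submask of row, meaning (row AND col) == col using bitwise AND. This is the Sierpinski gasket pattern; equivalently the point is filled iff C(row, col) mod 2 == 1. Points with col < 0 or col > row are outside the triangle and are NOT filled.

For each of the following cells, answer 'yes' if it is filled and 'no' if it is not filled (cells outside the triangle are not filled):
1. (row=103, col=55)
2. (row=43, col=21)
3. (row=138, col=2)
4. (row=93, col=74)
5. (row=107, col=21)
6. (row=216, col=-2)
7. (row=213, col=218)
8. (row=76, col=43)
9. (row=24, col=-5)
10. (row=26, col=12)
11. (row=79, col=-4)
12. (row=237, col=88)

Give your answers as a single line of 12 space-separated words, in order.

(103,55): row=0b1100111, col=0b110111, row AND col = 0b100111 = 39; 39 != 55 -> empty
(43,21): row=0b101011, col=0b10101, row AND col = 0b1 = 1; 1 != 21 -> empty
(138,2): row=0b10001010, col=0b10, row AND col = 0b10 = 2; 2 == 2 -> filled
(93,74): row=0b1011101, col=0b1001010, row AND col = 0b1001000 = 72; 72 != 74 -> empty
(107,21): row=0b1101011, col=0b10101, row AND col = 0b1 = 1; 1 != 21 -> empty
(216,-2): col outside [0, 216] -> not filled
(213,218): col outside [0, 213] -> not filled
(76,43): row=0b1001100, col=0b101011, row AND col = 0b1000 = 8; 8 != 43 -> empty
(24,-5): col outside [0, 24] -> not filled
(26,12): row=0b11010, col=0b1100, row AND col = 0b1000 = 8; 8 != 12 -> empty
(79,-4): col outside [0, 79] -> not filled
(237,88): row=0b11101101, col=0b1011000, row AND col = 0b1001000 = 72; 72 != 88 -> empty

Answer: no no yes no no no no no no no no no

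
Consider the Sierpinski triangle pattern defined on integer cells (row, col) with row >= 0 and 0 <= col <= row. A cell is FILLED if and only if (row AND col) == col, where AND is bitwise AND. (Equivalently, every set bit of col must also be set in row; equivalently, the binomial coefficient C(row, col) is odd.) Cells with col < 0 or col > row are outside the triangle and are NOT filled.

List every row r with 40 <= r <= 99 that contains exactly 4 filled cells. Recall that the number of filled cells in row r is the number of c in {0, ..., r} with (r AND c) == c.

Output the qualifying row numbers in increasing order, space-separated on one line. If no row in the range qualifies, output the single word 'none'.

Row r has 2^popcount(r) filled cells, so we need popcount(r) = log2(4) = 2.
Scan r = 40..99 and keep those with exactly 2 one-bits:
r=40=101000 popcount=2 -> KEEP
r=41=101001 popcount=3 -> skip
r=42=101010 popcount=3 -> skip
r=43=101011 popcount=4 -> skip
r=44=101100 popcount=3 -> skip
r=45=101101 popcount=4 -> skip
r=46=101110 popcount=4 -> skip
r=47=101111 popcount=5 -> skip
r=48=110000 popcount=2 -> KEEP
r=49=110001 popcount=3 -> skip
r=50=110010 popcount=3 -> skip
r=51=110011 popcount=4 -> skip
r=52=110100 popcount=3 -> skip
r=53=110101 popcount=4 -> skip
r=54=110110 popcount=4 -> skip
r=55=110111 popcount=5 -> skip
r=56=111000 popcount=3 -> skip
r=57=111001 popcount=4 -> skip
r=58=111010 popcount=4 -> skip
r=59=111011 popcount=5 -> skip
r=60=111100 popcount=4 -> skip
r=61=111101 popcount=5 -> skip
r=62=111110 popcount=5 -> skip
r=63=111111 popcount=6 -> skip
r=64=1000000 popcount=1 -> skip
r=65=1000001 popcount=2 -> KEEP
r=66=1000010 popcount=2 -> KEEP
r=67=1000011 popcount=3 -> skip
r=68=1000100 popcount=2 -> KEEP
r=69=1000101 popcount=3 -> skip
r=70=1000110 popcount=3 -> skip
r=71=1000111 popcount=4 -> skip
r=72=1001000 popcount=2 -> KEEP
r=73=1001001 popcount=3 -> skip
r=74=1001010 popcount=3 -> skip
r=75=1001011 popcount=4 -> skip
r=76=1001100 popcount=3 -> skip
r=77=1001101 popcount=4 -> skip
r=78=1001110 popcount=4 -> skip
r=79=1001111 popcount=5 -> skip
r=80=1010000 popcount=2 -> KEEP
r=81=1010001 popcount=3 -> skip
r=82=1010010 popcount=3 -> skip
r=83=1010011 popcount=4 -> skip
r=84=1010100 popcount=3 -> skip
r=85=1010101 popcount=4 -> skip
r=86=1010110 popcount=4 -> skip
r=87=1010111 popcount=5 -> skip
r=88=1011000 popcount=3 -> skip
r=89=1011001 popcount=4 -> skip
r=90=1011010 popcount=4 -> skip
r=91=1011011 popcount=5 -> skip
r=92=1011100 popcount=4 -> skip
r=93=1011101 popcount=5 -> skip
r=94=1011110 popcount=5 -> skip
r=95=1011111 popcount=6 -> skip
r=96=1100000 popcount=2 -> KEEP
r=97=1100001 popcount=3 -> skip
r=98=1100010 popcount=3 -> skip
r=99=1100011 popcount=4 -> skip
Kept rows: 40 48 65 66 68 72 80 96

Answer: 40 48 65 66 68 72 80 96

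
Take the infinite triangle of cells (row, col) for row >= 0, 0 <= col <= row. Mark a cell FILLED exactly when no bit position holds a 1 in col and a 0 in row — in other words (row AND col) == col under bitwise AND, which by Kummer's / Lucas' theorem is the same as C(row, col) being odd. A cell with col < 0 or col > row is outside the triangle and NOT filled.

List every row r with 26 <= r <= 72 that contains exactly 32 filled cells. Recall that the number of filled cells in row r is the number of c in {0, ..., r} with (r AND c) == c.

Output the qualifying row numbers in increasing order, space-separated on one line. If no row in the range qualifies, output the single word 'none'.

Row r has 2^popcount(r) filled cells, so we need popcount(r) = log2(32) = 5.
Scan r = 26..72 and keep those with exactly 5 one-bits:
r=26=11010 popcount=3 -> skip
r=27=11011 popcount=4 -> skip
r=28=11100 popcount=3 -> skip
r=29=11101 popcount=4 -> skip
r=30=11110 popcount=4 -> skip
r=31=11111 popcount=5 -> KEEP
r=32=100000 popcount=1 -> skip
r=33=100001 popcount=2 -> skip
r=34=100010 popcount=2 -> skip
r=35=100011 popcount=3 -> skip
r=36=100100 popcount=2 -> skip
r=37=100101 popcount=3 -> skip
r=38=100110 popcount=3 -> skip
r=39=100111 popcount=4 -> skip
r=40=101000 popcount=2 -> skip
r=41=101001 popcount=3 -> skip
r=42=101010 popcount=3 -> skip
r=43=101011 popcount=4 -> skip
r=44=101100 popcount=3 -> skip
r=45=101101 popcount=4 -> skip
r=46=101110 popcount=4 -> skip
r=47=101111 popcount=5 -> KEEP
r=48=110000 popcount=2 -> skip
r=49=110001 popcount=3 -> skip
r=50=110010 popcount=3 -> skip
r=51=110011 popcount=4 -> skip
r=52=110100 popcount=3 -> skip
r=53=110101 popcount=4 -> skip
r=54=110110 popcount=4 -> skip
r=55=110111 popcount=5 -> KEEP
r=56=111000 popcount=3 -> skip
r=57=111001 popcount=4 -> skip
r=58=111010 popcount=4 -> skip
r=59=111011 popcount=5 -> KEEP
r=60=111100 popcount=4 -> skip
r=61=111101 popcount=5 -> KEEP
r=62=111110 popcount=5 -> KEEP
r=63=111111 popcount=6 -> skip
r=64=1000000 popcount=1 -> skip
r=65=1000001 popcount=2 -> skip
r=66=1000010 popcount=2 -> skip
r=67=1000011 popcount=3 -> skip
r=68=1000100 popcount=2 -> skip
r=69=1000101 popcount=3 -> skip
r=70=1000110 popcount=3 -> skip
r=71=1000111 popcount=4 -> skip
r=72=1001000 popcount=2 -> skip
Kept rows: 31 47 55 59 61 62

Answer: 31 47 55 59 61 62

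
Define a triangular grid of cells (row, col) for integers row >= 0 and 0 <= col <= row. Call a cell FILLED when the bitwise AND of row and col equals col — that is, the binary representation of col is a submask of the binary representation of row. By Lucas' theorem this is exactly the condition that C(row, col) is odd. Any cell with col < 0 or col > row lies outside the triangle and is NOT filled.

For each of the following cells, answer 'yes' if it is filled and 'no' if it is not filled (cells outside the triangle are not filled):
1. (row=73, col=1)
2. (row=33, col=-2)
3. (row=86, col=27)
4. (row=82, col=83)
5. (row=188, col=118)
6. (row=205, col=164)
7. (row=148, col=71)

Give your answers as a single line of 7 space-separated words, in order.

(73,1): row=0b1001001, col=0b1, row AND col = 0b1 = 1; 1 == 1 -> filled
(33,-2): col outside [0, 33] -> not filled
(86,27): row=0b1010110, col=0b11011, row AND col = 0b10010 = 18; 18 != 27 -> empty
(82,83): col outside [0, 82] -> not filled
(188,118): row=0b10111100, col=0b1110110, row AND col = 0b110100 = 52; 52 != 118 -> empty
(205,164): row=0b11001101, col=0b10100100, row AND col = 0b10000100 = 132; 132 != 164 -> empty
(148,71): row=0b10010100, col=0b1000111, row AND col = 0b100 = 4; 4 != 71 -> empty

Answer: yes no no no no no no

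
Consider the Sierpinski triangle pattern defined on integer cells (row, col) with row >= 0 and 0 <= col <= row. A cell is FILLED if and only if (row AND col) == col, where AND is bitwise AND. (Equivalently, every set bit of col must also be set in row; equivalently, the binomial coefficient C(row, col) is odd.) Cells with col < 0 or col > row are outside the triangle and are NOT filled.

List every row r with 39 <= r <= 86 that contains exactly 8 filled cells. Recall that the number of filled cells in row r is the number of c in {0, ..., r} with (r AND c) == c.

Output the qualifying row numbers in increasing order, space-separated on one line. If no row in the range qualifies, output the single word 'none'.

Answer: 41 42 44 49 50 52 56 67 69 70 73 74 76 81 82 84

Derivation:
Row r has 2^popcount(r) filled cells, so we need popcount(r) = log2(8) = 3.
Scan r = 39..86 and keep those with exactly 3 one-bits:
r=39=100111 popcount=4 -> skip
r=40=101000 popcount=2 -> skip
r=41=101001 popcount=3 -> KEEP
r=42=101010 popcount=3 -> KEEP
r=43=101011 popcount=4 -> skip
r=44=101100 popcount=3 -> KEEP
r=45=101101 popcount=4 -> skip
r=46=101110 popcount=4 -> skip
r=47=101111 popcount=5 -> skip
r=48=110000 popcount=2 -> skip
r=49=110001 popcount=3 -> KEEP
r=50=110010 popcount=3 -> KEEP
r=51=110011 popcount=4 -> skip
r=52=110100 popcount=3 -> KEEP
r=53=110101 popcount=4 -> skip
r=54=110110 popcount=4 -> skip
r=55=110111 popcount=5 -> skip
r=56=111000 popcount=3 -> KEEP
r=57=111001 popcount=4 -> skip
r=58=111010 popcount=4 -> skip
r=59=111011 popcount=5 -> skip
r=60=111100 popcount=4 -> skip
r=61=111101 popcount=5 -> skip
r=62=111110 popcount=5 -> skip
r=63=111111 popcount=6 -> skip
r=64=1000000 popcount=1 -> skip
r=65=1000001 popcount=2 -> skip
r=66=1000010 popcount=2 -> skip
r=67=1000011 popcount=3 -> KEEP
r=68=1000100 popcount=2 -> skip
r=69=1000101 popcount=3 -> KEEP
r=70=1000110 popcount=3 -> KEEP
r=71=1000111 popcount=4 -> skip
r=72=1001000 popcount=2 -> skip
r=73=1001001 popcount=3 -> KEEP
r=74=1001010 popcount=3 -> KEEP
r=75=1001011 popcount=4 -> skip
r=76=1001100 popcount=3 -> KEEP
r=77=1001101 popcount=4 -> skip
r=78=1001110 popcount=4 -> skip
r=79=1001111 popcount=5 -> skip
r=80=1010000 popcount=2 -> skip
r=81=1010001 popcount=3 -> KEEP
r=82=1010010 popcount=3 -> KEEP
r=83=1010011 popcount=4 -> skip
r=84=1010100 popcount=3 -> KEEP
r=85=1010101 popcount=4 -> skip
r=86=1010110 popcount=4 -> skip
Kept rows: 41 42 44 49 50 52 56 67 69 70 73 74 76 81 82 84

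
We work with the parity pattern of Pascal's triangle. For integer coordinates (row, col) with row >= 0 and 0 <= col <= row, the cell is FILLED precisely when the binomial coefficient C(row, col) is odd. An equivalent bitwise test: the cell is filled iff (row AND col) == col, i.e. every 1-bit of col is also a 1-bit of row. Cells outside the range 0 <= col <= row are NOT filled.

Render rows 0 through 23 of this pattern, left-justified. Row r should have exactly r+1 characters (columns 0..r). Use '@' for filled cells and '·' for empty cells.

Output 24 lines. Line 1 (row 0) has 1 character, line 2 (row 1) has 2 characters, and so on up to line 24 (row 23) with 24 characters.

r0=0: @
r1=1: @@
r2=10: @·@
r3=11: @@@@
r4=100: @···@
r5=101: @@··@@
r6=110: @·@·@·@
r7=111: @@@@@@@@
r8=1000: @·······@
r9=1001: @@······@@
r10=1010: @·@·····@·@
r11=1011: @@@@····@@@@
r12=1100: @···@···@···@
r13=1101: @@··@@··@@··@@
r14=1110: @·@·@·@·@·@·@·@
r15=1111: @@@@@@@@@@@@@@@@
r16=10000: @···············@
r17=10001: @@··············@@
r18=10010: @·@·············@·@
r19=10011: @@@@············@@@@
r20=10100: @···@···········@···@
r21=10101: @@··@@··········@@··@@
r22=10110: @·@·@·@·········@·@·@·@
r23=10111: @@@@@@@@········@@@@@@@@

Answer: @
@@
@·@
@@@@
@···@
@@··@@
@·@·@·@
@@@@@@@@
@·······@
@@······@@
@·@·····@·@
@@@@····@@@@
@···@···@···@
@@··@@··@@··@@
@·@·@·@·@·@·@·@
@@@@@@@@@@@@@@@@
@···············@
@@··············@@
@·@·············@·@
@@@@············@@@@
@···@···········@···@
@@··@@··········@@··@@
@·@·@·@·········@·@·@·@
@@@@@@@@········@@@@@@@@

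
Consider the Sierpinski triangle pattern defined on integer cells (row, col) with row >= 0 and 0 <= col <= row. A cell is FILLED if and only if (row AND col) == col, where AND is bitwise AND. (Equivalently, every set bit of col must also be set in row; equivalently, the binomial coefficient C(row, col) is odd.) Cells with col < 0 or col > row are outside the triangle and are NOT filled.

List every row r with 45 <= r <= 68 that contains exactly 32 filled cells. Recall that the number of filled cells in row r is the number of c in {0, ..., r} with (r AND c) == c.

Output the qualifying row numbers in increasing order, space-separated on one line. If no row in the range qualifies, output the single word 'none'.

Row r has 2^popcount(r) filled cells, so we need popcount(r) = log2(32) = 5.
Scan r = 45..68 and keep those with exactly 5 one-bits:
r=45=101101 popcount=4 -> skip
r=46=101110 popcount=4 -> skip
r=47=101111 popcount=5 -> KEEP
r=48=110000 popcount=2 -> skip
r=49=110001 popcount=3 -> skip
r=50=110010 popcount=3 -> skip
r=51=110011 popcount=4 -> skip
r=52=110100 popcount=3 -> skip
r=53=110101 popcount=4 -> skip
r=54=110110 popcount=4 -> skip
r=55=110111 popcount=5 -> KEEP
r=56=111000 popcount=3 -> skip
r=57=111001 popcount=4 -> skip
r=58=111010 popcount=4 -> skip
r=59=111011 popcount=5 -> KEEP
r=60=111100 popcount=4 -> skip
r=61=111101 popcount=5 -> KEEP
r=62=111110 popcount=5 -> KEEP
r=63=111111 popcount=6 -> skip
r=64=1000000 popcount=1 -> skip
r=65=1000001 popcount=2 -> skip
r=66=1000010 popcount=2 -> skip
r=67=1000011 popcount=3 -> skip
r=68=1000100 popcount=2 -> skip
Kept rows: 47 55 59 61 62

Answer: 47 55 59 61 62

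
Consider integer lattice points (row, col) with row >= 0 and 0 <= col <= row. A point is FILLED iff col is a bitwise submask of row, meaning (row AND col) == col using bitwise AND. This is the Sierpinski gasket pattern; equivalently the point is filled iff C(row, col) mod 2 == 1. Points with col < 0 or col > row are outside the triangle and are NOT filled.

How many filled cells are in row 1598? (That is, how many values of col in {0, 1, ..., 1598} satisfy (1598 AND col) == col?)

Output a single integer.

Answer: 128

Derivation:
1598 in binary = 11000111110
popcount(1598) = number of 1-bits in 11000111110 = 7
A col c satisfies (1598 AND c) == c iff every set bit of c is also set in 1598; each of the 7 set bits of 1598 can independently be on or off in c.
count = 2^7 = 128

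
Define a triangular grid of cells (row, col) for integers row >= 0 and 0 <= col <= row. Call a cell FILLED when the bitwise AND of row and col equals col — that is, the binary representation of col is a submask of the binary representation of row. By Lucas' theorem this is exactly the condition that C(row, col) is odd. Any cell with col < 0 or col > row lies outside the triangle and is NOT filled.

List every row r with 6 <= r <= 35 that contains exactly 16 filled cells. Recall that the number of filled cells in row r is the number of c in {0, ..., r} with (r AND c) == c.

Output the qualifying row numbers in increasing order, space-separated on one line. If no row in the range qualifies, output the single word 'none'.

Answer: 15 23 27 29 30

Derivation:
Row r has 2^popcount(r) filled cells, so we need popcount(r) = log2(16) = 4.
Scan r = 6..35 and keep those with exactly 4 one-bits:
r=6=110 popcount=2 -> skip
r=7=111 popcount=3 -> skip
r=8=1000 popcount=1 -> skip
r=9=1001 popcount=2 -> skip
r=10=1010 popcount=2 -> skip
r=11=1011 popcount=3 -> skip
r=12=1100 popcount=2 -> skip
r=13=1101 popcount=3 -> skip
r=14=1110 popcount=3 -> skip
r=15=1111 popcount=4 -> KEEP
r=16=10000 popcount=1 -> skip
r=17=10001 popcount=2 -> skip
r=18=10010 popcount=2 -> skip
r=19=10011 popcount=3 -> skip
r=20=10100 popcount=2 -> skip
r=21=10101 popcount=3 -> skip
r=22=10110 popcount=3 -> skip
r=23=10111 popcount=4 -> KEEP
r=24=11000 popcount=2 -> skip
r=25=11001 popcount=3 -> skip
r=26=11010 popcount=3 -> skip
r=27=11011 popcount=4 -> KEEP
r=28=11100 popcount=3 -> skip
r=29=11101 popcount=4 -> KEEP
r=30=11110 popcount=4 -> KEEP
r=31=11111 popcount=5 -> skip
r=32=100000 popcount=1 -> skip
r=33=100001 popcount=2 -> skip
r=34=100010 popcount=2 -> skip
r=35=100011 popcount=3 -> skip
Kept rows: 15 23 27 29 30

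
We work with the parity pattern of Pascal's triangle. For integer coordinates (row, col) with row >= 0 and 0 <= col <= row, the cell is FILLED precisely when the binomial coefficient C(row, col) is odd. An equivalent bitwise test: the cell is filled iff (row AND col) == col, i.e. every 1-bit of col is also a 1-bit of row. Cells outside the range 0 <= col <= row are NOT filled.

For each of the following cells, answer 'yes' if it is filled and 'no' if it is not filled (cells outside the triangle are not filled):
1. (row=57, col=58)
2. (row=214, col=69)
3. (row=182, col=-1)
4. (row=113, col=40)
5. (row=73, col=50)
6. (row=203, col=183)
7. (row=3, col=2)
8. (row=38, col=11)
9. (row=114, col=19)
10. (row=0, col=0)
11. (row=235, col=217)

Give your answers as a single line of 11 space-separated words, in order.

(57,58): col outside [0, 57] -> not filled
(214,69): row=0b11010110, col=0b1000101, row AND col = 0b1000100 = 68; 68 != 69 -> empty
(182,-1): col outside [0, 182] -> not filled
(113,40): row=0b1110001, col=0b101000, row AND col = 0b100000 = 32; 32 != 40 -> empty
(73,50): row=0b1001001, col=0b110010, row AND col = 0b0 = 0; 0 != 50 -> empty
(203,183): row=0b11001011, col=0b10110111, row AND col = 0b10000011 = 131; 131 != 183 -> empty
(3,2): row=0b11, col=0b10, row AND col = 0b10 = 2; 2 == 2 -> filled
(38,11): row=0b100110, col=0b1011, row AND col = 0b10 = 2; 2 != 11 -> empty
(114,19): row=0b1110010, col=0b10011, row AND col = 0b10010 = 18; 18 != 19 -> empty
(0,0): row=0b0, col=0b0, row AND col = 0b0 = 0; 0 == 0 -> filled
(235,217): row=0b11101011, col=0b11011001, row AND col = 0b11001001 = 201; 201 != 217 -> empty

Answer: no no no no no no yes no no yes no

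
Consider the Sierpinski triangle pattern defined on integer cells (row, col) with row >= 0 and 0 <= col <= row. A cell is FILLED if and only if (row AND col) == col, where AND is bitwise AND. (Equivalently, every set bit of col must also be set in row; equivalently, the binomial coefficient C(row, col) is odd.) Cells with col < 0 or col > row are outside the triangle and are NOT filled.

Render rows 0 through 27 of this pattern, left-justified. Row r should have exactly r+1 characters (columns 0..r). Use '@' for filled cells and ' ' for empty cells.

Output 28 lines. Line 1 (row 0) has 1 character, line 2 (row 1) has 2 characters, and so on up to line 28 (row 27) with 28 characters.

Answer: @
@@
@ @
@@@@
@   @
@@  @@
@ @ @ @
@@@@@@@@
@       @
@@      @@
@ @     @ @
@@@@    @@@@
@   @   @   @
@@  @@  @@  @@
@ @ @ @ @ @ @ @
@@@@@@@@@@@@@@@@
@               @
@@              @@
@ @             @ @
@@@@            @@@@
@   @           @   @
@@  @@          @@  @@
@ @ @ @         @ @ @ @
@@@@@@@@        @@@@@@@@
@       @       @       @
@@      @@      @@      @@
@ @     @ @     @ @     @ @
@@@@    @@@@    @@@@    @@@@

Derivation:
r0=0: @
r1=1: @@
r2=10: @ @
r3=11: @@@@
r4=100: @   @
r5=101: @@  @@
r6=110: @ @ @ @
r7=111: @@@@@@@@
r8=1000: @       @
r9=1001: @@      @@
r10=1010: @ @     @ @
r11=1011: @@@@    @@@@
r12=1100: @   @   @   @
r13=1101: @@  @@  @@  @@
r14=1110: @ @ @ @ @ @ @ @
r15=1111: @@@@@@@@@@@@@@@@
r16=10000: @               @
r17=10001: @@              @@
r18=10010: @ @             @ @
r19=10011: @@@@            @@@@
r20=10100: @   @           @   @
r21=10101: @@  @@          @@  @@
r22=10110: @ @ @ @         @ @ @ @
r23=10111: @@@@@@@@        @@@@@@@@
r24=11000: @       @       @       @
r25=11001: @@      @@      @@      @@
r26=11010: @ @     @ @     @ @     @ @
r27=11011: @@@@    @@@@    @@@@    @@@@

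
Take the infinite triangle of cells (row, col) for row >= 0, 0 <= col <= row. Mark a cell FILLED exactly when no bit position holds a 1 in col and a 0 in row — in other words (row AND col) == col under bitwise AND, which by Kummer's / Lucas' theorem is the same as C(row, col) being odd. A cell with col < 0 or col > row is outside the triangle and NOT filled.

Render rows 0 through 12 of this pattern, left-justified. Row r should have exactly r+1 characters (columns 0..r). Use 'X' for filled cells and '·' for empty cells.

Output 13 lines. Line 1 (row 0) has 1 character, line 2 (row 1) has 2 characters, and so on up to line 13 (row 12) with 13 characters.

Answer: X
XX
X·X
XXXX
X···X
XX··XX
X·X·X·X
XXXXXXXX
X·······X
XX······XX
X·X·····X·X
XXXX····XXXX
X···X···X···X

Derivation:
r0=0: X
r1=1: XX
r2=10: X·X
r3=11: XXXX
r4=100: X···X
r5=101: XX··XX
r6=110: X·X·X·X
r7=111: XXXXXXXX
r8=1000: X·······X
r9=1001: XX······XX
r10=1010: X·X·····X·X
r11=1011: XXXX····XXXX
r12=1100: X···X···X···X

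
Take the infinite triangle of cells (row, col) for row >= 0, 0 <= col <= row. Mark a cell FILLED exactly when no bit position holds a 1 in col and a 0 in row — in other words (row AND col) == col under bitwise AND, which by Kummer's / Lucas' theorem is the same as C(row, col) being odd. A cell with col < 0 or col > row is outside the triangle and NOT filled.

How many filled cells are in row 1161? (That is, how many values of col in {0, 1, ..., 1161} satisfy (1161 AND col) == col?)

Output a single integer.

1161 in binary = 10010001001
popcount(1161) = number of 1-bits in 10010001001 = 4
A col c satisfies (1161 AND c) == c iff every set bit of c is also set in 1161; each of the 4 set bits of 1161 can independently be on or off in c.
count = 2^4 = 16

Answer: 16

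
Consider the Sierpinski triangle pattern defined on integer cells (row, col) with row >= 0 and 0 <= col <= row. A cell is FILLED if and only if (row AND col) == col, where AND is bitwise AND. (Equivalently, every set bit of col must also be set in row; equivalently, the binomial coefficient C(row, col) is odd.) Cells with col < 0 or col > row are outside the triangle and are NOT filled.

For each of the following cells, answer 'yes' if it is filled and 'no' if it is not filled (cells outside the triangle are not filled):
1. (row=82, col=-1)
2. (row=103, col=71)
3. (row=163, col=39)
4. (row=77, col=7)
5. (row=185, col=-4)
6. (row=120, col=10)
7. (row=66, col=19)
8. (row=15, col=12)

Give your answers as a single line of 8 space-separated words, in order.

Answer: no yes no no no no no yes

Derivation:
(82,-1): col outside [0, 82] -> not filled
(103,71): row=0b1100111, col=0b1000111, row AND col = 0b1000111 = 71; 71 == 71 -> filled
(163,39): row=0b10100011, col=0b100111, row AND col = 0b100011 = 35; 35 != 39 -> empty
(77,7): row=0b1001101, col=0b111, row AND col = 0b101 = 5; 5 != 7 -> empty
(185,-4): col outside [0, 185] -> not filled
(120,10): row=0b1111000, col=0b1010, row AND col = 0b1000 = 8; 8 != 10 -> empty
(66,19): row=0b1000010, col=0b10011, row AND col = 0b10 = 2; 2 != 19 -> empty
(15,12): row=0b1111, col=0b1100, row AND col = 0b1100 = 12; 12 == 12 -> filled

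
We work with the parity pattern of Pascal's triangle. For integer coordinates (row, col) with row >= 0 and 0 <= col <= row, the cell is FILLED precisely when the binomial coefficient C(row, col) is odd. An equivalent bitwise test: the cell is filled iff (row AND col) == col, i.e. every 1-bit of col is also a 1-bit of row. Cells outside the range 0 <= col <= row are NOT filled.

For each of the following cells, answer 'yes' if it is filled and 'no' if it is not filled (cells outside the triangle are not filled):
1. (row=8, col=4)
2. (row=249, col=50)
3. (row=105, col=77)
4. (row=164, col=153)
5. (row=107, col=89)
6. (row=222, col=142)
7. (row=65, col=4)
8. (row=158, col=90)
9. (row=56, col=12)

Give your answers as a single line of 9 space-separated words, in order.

(8,4): row=0b1000, col=0b100, row AND col = 0b0 = 0; 0 != 4 -> empty
(249,50): row=0b11111001, col=0b110010, row AND col = 0b110000 = 48; 48 != 50 -> empty
(105,77): row=0b1101001, col=0b1001101, row AND col = 0b1001001 = 73; 73 != 77 -> empty
(164,153): row=0b10100100, col=0b10011001, row AND col = 0b10000000 = 128; 128 != 153 -> empty
(107,89): row=0b1101011, col=0b1011001, row AND col = 0b1001001 = 73; 73 != 89 -> empty
(222,142): row=0b11011110, col=0b10001110, row AND col = 0b10001110 = 142; 142 == 142 -> filled
(65,4): row=0b1000001, col=0b100, row AND col = 0b0 = 0; 0 != 4 -> empty
(158,90): row=0b10011110, col=0b1011010, row AND col = 0b11010 = 26; 26 != 90 -> empty
(56,12): row=0b111000, col=0b1100, row AND col = 0b1000 = 8; 8 != 12 -> empty

Answer: no no no no no yes no no no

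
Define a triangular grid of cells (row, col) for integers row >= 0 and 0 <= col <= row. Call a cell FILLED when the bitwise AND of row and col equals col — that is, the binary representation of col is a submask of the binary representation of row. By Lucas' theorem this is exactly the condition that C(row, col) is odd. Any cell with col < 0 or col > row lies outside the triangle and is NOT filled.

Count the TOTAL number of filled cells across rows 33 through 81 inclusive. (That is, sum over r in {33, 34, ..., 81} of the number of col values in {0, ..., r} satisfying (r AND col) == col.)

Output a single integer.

Answer: 658

Derivation:
r33=100001 pc2: +4 =4
r34=100010 pc2: +4 =8
r35=100011 pc3: +8 =16
r36=100100 pc2: +4 =20
r37=100101 pc3: +8 =28
r38=100110 pc3: +8 =36
r39=100111 pc4: +16 =52
r40=101000 pc2: +4 =56
r41=101001 pc3: +8 =64
r42=101010 pc3: +8 =72
r43=101011 pc4: +16 =88
r44=101100 pc3: +8 =96
r45=101101 pc4: +16 =112
r46=101110 pc4: +16 =128
r47=101111 pc5: +32 =160
r48=110000 pc2: +4 =164
r49=110001 pc3: +8 =172
r50=110010 pc3: +8 =180
r51=110011 pc4: +16 =196
r52=110100 pc3: +8 =204
r53=110101 pc4: +16 =220
r54=110110 pc4: +16 =236
r55=110111 pc5: +32 =268
r56=111000 pc3: +8 =276
r57=111001 pc4: +16 =292
r58=111010 pc4: +16 =308
r59=111011 pc5: +32 =340
r60=111100 pc4: +16 =356
r61=111101 pc5: +32 =388
r62=111110 pc5: +32 =420
r63=111111 pc6: +64 =484
r64=1000000 pc1: +2 =486
r65=1000001 pc2: +4 =490
r66=1000010 pc2: +4 =494
r67=1000011 pc3: +8 =502
r68=1000100 pc2: +4 =506
r69=1000101 pc3: +8 =514
r70=1000110 pc3: +8 =522
r71=1000111 pc4: +16 =538
r72=1001000 pc2: +4 =542
r73=1001001 pc3: +8 =550
r74=1001010 pc3: +8 =558
r75=1001011 pc4: +16 =574
r76=1001100 pc3: +8 =582
r77=1001101 pc4: +16 =598
r78=1001110 pc4: +16 =614
r79=1001111 pc5: +32 =646
r80=1010000 pc2: +4 =650
r81=1010001 pc3: +8 =658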